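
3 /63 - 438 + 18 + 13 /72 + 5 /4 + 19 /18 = -210403 /504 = -417.47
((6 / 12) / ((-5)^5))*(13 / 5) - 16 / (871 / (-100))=49988677 / 27218750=1.84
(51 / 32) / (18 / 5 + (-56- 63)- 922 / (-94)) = -11985 / 794048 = -0.02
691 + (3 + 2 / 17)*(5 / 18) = 211711 / 306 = 691.87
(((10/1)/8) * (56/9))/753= 70/6777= 0.01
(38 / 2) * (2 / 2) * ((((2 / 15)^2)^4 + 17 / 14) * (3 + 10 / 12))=19039716019333 / 215282812500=88.44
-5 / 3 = -1.67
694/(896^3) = 0.00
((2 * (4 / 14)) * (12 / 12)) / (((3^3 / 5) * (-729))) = -0.00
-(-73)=73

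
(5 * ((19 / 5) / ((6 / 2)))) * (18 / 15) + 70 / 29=1452 / 145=10.01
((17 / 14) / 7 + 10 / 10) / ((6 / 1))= 115 / 588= 0.20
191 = 191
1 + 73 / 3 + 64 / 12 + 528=1676 / 3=558.67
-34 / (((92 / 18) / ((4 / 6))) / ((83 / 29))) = -8466 / 667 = -12.69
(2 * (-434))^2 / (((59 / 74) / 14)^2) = 808646965504 / 3481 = 232303063.92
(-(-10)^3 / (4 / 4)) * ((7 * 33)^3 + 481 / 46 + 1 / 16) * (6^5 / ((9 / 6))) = 1469701505916000 / 23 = 63900065474608.70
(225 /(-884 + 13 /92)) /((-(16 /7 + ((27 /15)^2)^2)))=2012500 /101060089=0.02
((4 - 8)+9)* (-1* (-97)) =485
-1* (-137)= 137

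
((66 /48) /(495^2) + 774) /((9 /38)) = 3268.00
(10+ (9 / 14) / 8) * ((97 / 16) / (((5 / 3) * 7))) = 328539 / 62720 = 5.24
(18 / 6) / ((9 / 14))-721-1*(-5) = -2134 / 3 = -711.33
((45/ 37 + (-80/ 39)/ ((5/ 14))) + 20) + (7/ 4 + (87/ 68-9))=466189/ 49062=9.50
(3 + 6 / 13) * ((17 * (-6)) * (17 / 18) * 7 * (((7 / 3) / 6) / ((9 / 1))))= -70805 / 702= -100.86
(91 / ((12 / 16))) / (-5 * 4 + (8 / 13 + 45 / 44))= -208208 / 31509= -6.61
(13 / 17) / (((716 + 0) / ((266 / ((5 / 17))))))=1729 / 1790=0.97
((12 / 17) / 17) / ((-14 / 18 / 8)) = -864 / 2023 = -0.43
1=1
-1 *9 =-9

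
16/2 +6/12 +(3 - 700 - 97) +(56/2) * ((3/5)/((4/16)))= -7183/10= -718.30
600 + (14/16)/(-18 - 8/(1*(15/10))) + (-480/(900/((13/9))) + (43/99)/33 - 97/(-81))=94152769/156816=600.40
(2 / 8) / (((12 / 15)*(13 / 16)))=5 / 13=0.38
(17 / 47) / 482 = 17 / 22654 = 0.00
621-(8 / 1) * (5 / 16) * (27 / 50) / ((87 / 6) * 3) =180081 / 290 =620.97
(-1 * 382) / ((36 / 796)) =-76018 / 9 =-8446.44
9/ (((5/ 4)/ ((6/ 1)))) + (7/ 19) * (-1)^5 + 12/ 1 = 5209/ 95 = 54.83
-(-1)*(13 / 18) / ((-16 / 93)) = -403 / 96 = -4.20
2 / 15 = 0.13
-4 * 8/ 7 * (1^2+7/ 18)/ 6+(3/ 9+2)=241/ 189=1.28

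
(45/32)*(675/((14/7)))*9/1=273375/64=4271.48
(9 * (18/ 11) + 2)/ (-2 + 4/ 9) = -828/ 77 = -10.75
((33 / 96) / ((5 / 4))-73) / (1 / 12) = -8727 / 10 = -872.70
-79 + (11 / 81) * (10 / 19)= -121471 / 1539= -78.93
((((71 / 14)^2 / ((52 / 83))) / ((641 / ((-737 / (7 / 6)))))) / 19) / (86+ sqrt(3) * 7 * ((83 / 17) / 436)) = -546339773075736684 / 22065600155933198501+ 142277768186367 * sqrt(3) / 6304457187409485286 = -0.02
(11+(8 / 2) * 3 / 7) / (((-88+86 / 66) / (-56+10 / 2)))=7.48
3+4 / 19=3.21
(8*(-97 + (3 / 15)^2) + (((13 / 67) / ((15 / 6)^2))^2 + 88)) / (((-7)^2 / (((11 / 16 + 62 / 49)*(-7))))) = 369233087297 / 1924658750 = 191.84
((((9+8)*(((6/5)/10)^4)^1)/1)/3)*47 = 21573/390625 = 0.06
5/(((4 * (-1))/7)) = -35/4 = -8.75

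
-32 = -32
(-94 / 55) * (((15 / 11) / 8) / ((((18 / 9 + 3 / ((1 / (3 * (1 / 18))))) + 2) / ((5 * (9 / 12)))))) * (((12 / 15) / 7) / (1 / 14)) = -47 / 121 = -0.39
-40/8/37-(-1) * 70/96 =1055/1776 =0.59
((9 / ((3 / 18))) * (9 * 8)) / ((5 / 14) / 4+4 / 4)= 217728 / 61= 3569.31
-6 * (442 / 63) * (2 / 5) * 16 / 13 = -2176 / 105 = -20.72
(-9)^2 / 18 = 4.50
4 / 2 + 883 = 885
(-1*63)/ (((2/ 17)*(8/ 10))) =-5355/ 8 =-669.38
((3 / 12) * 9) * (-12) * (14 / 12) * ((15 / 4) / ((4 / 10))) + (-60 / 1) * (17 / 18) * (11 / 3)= -503.09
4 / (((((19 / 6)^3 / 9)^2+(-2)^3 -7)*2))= -7558272 / 9641159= -0.78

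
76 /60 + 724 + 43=11524 /15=768.27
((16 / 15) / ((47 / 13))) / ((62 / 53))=5512 / 21855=0.25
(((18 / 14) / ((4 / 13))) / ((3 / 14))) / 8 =39 / 16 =2.44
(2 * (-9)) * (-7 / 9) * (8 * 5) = 560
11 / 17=0.65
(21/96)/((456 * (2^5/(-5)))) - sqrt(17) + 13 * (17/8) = 12899293/466944 - sqrt(17) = 23.50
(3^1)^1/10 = 3/10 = 0.30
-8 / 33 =-0.24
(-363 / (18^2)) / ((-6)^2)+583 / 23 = 2263921 / 89424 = 25.32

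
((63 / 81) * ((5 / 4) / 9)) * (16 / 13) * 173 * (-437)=-10584140 / 1053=-10051.42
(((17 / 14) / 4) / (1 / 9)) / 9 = 0.30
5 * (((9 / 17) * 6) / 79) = 270 / 1343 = 0.20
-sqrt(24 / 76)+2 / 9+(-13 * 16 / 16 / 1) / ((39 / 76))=-226 / 9 - sqrt(114) / 19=-25.67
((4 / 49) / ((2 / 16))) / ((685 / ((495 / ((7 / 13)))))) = 41184 / 46991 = 0.88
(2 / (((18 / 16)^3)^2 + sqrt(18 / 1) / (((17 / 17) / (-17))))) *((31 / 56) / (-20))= 29991223296 / 1389096677282965 + 2263447764992 *sqrt(2) / 4167290031848895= 0.00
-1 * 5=-5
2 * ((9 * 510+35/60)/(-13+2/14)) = -385609/540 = -714.09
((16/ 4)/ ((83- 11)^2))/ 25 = 1/ 32400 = 0.00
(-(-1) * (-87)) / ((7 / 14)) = -174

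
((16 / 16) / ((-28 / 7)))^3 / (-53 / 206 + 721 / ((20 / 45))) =-103 / 10692176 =-0.00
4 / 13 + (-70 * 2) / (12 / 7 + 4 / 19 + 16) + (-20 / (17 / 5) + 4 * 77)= 38805501 / 131716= 294.61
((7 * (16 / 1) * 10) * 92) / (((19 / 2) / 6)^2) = 14837760 / 361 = 41101.83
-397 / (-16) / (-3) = -397 / 48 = -8.27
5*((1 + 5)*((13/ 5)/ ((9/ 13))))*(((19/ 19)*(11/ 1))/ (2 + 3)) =3718/ 15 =247.87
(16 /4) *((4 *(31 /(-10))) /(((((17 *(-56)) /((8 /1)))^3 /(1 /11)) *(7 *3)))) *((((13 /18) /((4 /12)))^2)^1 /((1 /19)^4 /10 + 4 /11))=2731006876 /1660267245100401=0.00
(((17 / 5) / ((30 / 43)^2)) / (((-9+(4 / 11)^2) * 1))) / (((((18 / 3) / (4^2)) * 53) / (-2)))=15213572 / 191932875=0.08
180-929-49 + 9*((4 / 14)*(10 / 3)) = -5526 / 7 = -789.43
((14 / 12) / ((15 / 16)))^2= 3136 / 2025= 1.55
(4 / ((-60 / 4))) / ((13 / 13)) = -4 / 15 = -0.27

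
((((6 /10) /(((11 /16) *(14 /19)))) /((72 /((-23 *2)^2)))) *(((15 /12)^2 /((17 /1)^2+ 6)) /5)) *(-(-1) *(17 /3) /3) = 170867 /2453220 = 0.07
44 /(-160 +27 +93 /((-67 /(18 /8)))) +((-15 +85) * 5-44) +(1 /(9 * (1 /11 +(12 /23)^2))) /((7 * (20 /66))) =4950543171949 /16187714130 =305.82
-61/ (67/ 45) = -2745/ 67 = -40.97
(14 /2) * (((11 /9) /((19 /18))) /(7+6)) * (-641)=-98714 /247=-399.65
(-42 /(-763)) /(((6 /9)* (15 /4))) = 12 /545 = 0.02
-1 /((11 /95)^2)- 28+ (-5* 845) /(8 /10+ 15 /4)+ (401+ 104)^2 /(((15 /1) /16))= 688599587 /2541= 270995.51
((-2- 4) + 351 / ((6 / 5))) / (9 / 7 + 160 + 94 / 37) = 148407 / 84862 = 1.75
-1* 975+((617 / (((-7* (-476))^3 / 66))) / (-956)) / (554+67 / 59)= -564675019748896820499 / 579153866409123712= -975.00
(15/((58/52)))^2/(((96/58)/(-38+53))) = 190125/116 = 1639.01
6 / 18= 1 / 3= 0.33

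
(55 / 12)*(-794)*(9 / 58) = -564.70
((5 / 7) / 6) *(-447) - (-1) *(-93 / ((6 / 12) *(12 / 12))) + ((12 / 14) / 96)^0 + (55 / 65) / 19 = -238.17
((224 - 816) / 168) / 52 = -0.07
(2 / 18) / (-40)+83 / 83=359 / 360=1.00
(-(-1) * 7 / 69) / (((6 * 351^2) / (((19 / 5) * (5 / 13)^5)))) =83125 / 18937878921702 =0.00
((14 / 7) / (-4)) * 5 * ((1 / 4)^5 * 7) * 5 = -175 / 2048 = -0.09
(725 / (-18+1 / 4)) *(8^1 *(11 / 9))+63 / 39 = -3304181 / 8307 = -397.76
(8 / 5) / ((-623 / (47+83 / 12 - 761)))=3394 / 1869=1.82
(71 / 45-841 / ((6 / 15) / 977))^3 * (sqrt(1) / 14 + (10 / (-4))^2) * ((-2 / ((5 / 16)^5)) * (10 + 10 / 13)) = 97726009588231853171624701591552 / 246796875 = 395977500072607698827729.10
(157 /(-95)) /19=-157 /1805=-0.09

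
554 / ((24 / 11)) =3047 / 12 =253.92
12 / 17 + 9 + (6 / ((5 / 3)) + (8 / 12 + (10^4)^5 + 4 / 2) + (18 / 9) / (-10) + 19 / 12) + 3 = 100000000000000000020.36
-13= -13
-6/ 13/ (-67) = 6/ 871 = 0.01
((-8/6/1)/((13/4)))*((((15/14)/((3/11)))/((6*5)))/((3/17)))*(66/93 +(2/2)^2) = -39644/76167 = -0.52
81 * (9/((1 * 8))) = 729/8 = 91.12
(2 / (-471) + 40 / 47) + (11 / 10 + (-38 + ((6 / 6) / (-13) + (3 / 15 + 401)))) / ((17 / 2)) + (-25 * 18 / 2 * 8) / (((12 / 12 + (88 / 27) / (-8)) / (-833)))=123788365016161 / 48922770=2530281.20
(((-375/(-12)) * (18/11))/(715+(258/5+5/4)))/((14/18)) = 33750/394163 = 0.09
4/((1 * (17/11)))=44/17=2.59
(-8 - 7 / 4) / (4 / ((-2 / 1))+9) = -39 / 28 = -1.39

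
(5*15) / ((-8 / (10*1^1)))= -375 / 4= -93.75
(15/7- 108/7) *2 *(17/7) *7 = -3162/7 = -451.71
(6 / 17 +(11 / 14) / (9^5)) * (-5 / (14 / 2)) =-24801515 / 98375634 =-0.25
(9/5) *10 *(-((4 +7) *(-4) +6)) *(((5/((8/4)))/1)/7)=1710/7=244.29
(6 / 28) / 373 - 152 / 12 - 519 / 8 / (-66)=-16106467 / 1378608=-11.68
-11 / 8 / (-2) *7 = 77 / 16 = 4.81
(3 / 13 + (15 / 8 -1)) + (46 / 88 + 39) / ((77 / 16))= 820829 / 88088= 9.32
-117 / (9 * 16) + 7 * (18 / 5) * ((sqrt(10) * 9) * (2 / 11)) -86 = -1389 / 16 + 2268 * sqrt(10) / 55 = 43.59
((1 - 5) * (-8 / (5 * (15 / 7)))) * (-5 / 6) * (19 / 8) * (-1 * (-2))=-532 / 45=-11.82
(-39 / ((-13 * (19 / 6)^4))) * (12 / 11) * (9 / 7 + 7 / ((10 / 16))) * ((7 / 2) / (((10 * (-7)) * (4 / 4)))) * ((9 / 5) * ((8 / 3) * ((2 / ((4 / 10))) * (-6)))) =38631168 / 13203575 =2.93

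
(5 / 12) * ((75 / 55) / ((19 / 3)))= 75 / 836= 0.09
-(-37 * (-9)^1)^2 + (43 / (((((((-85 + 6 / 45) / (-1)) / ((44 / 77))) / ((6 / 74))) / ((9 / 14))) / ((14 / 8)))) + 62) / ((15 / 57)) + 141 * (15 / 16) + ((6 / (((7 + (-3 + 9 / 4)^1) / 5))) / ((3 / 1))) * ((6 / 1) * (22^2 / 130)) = -9969713707697 / 90235600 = -110485.37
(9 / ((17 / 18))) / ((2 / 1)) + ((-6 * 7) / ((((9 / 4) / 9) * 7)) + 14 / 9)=-2705 / 153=-17.68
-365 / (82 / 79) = -28835 / 82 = -351.65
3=3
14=14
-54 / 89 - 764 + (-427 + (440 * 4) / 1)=50587 / 89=568.39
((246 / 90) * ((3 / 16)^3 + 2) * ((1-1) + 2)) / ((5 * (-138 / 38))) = -6402601 / 10598400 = -0.60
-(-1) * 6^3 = 216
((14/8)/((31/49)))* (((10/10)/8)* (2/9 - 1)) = -2401/8928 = -0.27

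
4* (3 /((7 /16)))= 192 /7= 27.43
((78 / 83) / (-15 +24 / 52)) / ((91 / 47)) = -1222 / 36603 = -0.03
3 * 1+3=6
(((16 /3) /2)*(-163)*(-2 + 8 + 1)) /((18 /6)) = -1014.22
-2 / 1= -2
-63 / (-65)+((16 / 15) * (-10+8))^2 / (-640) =14071 / 14625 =0.96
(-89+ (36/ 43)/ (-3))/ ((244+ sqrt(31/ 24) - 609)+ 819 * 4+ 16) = -269682072/ 8841482195+ 7678 * sqrt(186)/ 8841482195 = -0.03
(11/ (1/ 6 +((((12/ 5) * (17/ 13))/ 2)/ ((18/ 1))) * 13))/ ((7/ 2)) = 2.42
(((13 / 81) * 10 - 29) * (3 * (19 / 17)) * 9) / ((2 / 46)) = -969703 / 51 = -19013.78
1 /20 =0.05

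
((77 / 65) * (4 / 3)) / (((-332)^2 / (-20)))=-77 / 268671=-0.00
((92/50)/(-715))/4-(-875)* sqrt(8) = -23/35750 + 1750* sqrt(2) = 2474.87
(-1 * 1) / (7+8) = -1 / 15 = -0.07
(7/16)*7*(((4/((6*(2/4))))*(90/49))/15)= 1/2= 0.50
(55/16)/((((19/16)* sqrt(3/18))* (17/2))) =110* sqrt(6)/323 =0.83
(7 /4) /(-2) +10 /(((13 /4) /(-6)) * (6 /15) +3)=3631 /1336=2.72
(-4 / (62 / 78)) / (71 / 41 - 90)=6396 / 112189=0.06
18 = 18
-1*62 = -62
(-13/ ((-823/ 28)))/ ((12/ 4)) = 364/ 2469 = 0.15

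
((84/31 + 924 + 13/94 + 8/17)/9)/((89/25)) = 1148437675/39679938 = 28.94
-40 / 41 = -0.98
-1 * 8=-8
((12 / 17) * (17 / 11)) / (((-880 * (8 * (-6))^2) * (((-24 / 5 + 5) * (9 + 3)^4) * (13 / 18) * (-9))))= 1 / 50100830208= 0.00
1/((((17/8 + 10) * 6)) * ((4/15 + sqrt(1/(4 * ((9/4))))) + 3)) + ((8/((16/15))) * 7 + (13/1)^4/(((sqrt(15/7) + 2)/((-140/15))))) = -1503422089/5238 + 61516 * sqrt(105)/3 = -76905.02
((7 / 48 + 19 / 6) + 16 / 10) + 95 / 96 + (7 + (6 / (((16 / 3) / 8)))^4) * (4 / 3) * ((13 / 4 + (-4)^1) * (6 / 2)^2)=-28370927 / 480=-59106.10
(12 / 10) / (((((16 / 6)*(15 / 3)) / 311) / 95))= 53181 / 20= 2659.05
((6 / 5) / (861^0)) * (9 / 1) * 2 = 21.60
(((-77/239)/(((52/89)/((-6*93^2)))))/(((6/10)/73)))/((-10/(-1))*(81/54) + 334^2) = 21634132905/693302194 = 31.20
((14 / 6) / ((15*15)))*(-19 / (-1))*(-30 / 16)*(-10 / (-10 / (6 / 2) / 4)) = -133 / 30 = -4.43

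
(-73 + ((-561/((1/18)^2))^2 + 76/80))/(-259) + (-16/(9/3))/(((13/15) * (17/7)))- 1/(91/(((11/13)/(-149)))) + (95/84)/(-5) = -212143097081090741/1663079145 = -127560433.74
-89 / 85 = -1.05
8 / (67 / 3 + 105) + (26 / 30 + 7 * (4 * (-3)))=-237997 / 2865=-83.07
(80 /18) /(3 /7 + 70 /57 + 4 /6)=1.91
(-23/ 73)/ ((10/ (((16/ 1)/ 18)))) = -92/ 3285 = -0.03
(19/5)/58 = 19/290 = 0.07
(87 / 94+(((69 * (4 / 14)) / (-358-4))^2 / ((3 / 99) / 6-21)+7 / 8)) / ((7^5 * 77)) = 0.00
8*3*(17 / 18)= 68 / 3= 22.67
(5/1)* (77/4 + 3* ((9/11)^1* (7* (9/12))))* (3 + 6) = 31815/22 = 1446.14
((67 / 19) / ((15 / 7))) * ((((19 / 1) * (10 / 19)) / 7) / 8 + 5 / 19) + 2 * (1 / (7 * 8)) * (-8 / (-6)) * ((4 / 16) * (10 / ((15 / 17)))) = 78403 / 90972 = 0.86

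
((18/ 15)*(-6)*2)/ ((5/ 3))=-216/ 25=-8.64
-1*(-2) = 2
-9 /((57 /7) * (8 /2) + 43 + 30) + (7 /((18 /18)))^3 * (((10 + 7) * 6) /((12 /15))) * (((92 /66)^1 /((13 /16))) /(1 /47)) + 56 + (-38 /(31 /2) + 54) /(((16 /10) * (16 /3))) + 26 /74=27356102742168433 /7757537216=3526390.14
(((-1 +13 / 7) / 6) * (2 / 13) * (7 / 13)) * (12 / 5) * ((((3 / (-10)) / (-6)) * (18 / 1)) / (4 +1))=108 / 21125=0.01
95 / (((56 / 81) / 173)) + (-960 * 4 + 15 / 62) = 34602465 / 1736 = 19932.30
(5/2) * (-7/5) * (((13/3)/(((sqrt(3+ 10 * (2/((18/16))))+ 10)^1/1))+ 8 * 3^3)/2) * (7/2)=-3782751/2852+ 637 * sqrt(187)/5704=-1324.82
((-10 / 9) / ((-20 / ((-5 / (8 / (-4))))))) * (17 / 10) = 17 / 72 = 0.24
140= 140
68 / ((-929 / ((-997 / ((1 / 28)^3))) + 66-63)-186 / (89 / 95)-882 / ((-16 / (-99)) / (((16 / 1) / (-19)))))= 2516643926272 / 162847029493819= 0.02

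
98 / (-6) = -49 / 3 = -16.33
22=22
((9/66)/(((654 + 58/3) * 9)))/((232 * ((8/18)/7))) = 63/41240320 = 0.00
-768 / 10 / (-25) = 384 / 125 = 3.07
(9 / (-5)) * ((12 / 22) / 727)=-54 / 39985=-0.00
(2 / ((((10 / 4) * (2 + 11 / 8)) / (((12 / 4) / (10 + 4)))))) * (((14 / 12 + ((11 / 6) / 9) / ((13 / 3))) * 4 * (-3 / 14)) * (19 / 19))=-4544 / 85995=-0.05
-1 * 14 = -14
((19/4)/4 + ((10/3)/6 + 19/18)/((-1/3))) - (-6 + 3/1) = -31/48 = -0.65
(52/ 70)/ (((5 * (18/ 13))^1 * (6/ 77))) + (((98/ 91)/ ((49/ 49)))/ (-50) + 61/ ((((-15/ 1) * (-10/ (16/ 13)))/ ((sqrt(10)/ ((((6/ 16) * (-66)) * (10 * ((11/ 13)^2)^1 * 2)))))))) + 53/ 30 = 27397/ 8775 - 6344 * sqrt(10)/ 4492125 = 3.12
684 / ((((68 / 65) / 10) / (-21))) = -2334150 / 17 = -137302.94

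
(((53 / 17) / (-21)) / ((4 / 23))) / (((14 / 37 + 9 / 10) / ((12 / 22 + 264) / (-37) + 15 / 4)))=11245275 / 4953256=2.27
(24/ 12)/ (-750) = -1/ 375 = -0.00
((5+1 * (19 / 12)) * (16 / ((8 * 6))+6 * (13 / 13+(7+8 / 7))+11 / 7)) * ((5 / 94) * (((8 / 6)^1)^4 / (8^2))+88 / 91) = 7908369892 / 21825531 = 362.34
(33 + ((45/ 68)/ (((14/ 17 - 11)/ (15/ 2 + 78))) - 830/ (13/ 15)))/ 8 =-16737099/ 143936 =-116.28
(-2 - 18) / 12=-5 / 3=-1.67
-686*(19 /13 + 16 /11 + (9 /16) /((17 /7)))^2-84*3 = -5332140195543 /756449408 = -7048.91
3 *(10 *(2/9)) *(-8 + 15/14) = -970/21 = -46.19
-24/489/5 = -8/815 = -0.01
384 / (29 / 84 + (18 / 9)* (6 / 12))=32256 / 113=285.45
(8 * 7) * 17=952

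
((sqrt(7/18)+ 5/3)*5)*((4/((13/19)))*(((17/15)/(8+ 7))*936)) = 4734.46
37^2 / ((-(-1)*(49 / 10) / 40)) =547600 / 49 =11175.51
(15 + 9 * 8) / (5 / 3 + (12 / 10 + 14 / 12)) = 21.57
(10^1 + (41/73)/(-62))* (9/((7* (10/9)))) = 3662739/316820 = 11.56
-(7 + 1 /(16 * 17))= -1905 /272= -7.00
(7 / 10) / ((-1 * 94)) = -7 / 940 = -0.01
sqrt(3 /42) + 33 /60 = sqrt(14) /14 + 11 /20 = 0.82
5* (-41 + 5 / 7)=-1410 / 7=-201.43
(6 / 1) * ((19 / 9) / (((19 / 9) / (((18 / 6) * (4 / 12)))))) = 6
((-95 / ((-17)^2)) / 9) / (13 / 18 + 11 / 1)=-190 / 60979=-0.00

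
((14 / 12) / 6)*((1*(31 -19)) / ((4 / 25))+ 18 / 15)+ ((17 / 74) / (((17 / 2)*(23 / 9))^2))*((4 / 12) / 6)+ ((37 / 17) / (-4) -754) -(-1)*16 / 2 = -7304271443 / 9982230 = -731.73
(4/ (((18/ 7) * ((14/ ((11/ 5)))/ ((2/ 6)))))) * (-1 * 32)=-352/ 135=-2.61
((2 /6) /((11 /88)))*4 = 32 /3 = 10.67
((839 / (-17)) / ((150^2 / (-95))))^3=4050854882621 / 447697125000000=0.01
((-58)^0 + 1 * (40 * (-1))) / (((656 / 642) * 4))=-9.54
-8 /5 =-1.60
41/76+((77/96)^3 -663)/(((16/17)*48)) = -182353227713/12910067712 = -14.12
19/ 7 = 2.71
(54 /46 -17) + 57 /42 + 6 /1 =-2727 /322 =-8.47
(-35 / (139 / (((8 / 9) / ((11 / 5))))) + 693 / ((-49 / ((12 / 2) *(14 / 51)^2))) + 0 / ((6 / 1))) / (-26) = 12917464 / 51700077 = 0.25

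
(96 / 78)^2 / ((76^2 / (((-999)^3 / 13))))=-15952047984 / 793117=-20113.11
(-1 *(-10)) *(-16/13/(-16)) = 10/13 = 0.77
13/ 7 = 1.86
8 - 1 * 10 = -2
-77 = -77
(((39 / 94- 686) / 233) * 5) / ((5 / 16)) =-47.08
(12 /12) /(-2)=-1 /2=-0.50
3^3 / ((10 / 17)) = 459 / 10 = 45.90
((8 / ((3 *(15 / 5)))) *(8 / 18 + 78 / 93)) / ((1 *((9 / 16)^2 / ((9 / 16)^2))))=2864 / 2511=1.14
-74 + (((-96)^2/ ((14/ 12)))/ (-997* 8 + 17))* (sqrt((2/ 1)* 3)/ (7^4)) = -74- 18432* sqrt(6)/ 44588971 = -74.00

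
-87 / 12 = -29 / 4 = -7.25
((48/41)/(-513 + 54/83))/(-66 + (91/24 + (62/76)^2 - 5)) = 3835264/111687693075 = 0.00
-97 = -97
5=5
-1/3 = -0.33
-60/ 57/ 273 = -20/ 5187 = -0.00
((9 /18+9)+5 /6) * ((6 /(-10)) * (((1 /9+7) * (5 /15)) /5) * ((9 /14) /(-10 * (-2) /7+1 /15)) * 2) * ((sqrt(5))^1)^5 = -9920 * sqrt(5) /307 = -72.25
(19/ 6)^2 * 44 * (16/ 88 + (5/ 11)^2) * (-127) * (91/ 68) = -196087619/ 6732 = -29127.69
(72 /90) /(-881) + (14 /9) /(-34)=-31447 /673965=-0.05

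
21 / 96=7 / 32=0.22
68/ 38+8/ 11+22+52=15992/ 209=76.52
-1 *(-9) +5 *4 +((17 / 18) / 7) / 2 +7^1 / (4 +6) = 37507 / 1260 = 29.77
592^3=207474688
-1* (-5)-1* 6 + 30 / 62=-16 / 31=-0.52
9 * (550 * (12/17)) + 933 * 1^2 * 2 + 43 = 91853/17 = 5403.12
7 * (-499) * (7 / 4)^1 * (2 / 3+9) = -709079 / 12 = -59089.92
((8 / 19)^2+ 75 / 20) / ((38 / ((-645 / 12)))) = -1219265 / 219488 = -5.56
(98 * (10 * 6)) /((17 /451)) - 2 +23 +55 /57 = 156014.91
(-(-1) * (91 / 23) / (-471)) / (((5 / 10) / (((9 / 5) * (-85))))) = 9282 / 3611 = 2.57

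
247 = 247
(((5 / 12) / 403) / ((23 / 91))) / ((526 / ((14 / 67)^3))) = 12005 / 169196330991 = 0.00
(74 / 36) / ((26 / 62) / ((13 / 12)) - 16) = -1147 / 8712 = -0.13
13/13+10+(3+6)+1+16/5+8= 161/5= 32.20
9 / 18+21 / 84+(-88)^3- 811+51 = -2728925 / 4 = -682231.25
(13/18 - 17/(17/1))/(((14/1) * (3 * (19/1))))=-5/14364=-0.00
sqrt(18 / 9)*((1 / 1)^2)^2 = sqrt(2) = 1.41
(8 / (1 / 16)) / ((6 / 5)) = 320 / 3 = 106.67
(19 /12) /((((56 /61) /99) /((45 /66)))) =52155 /448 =116.42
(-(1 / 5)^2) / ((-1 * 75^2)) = 1 / 140625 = 0.00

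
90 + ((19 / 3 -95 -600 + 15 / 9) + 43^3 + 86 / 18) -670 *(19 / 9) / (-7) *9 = 5086201 / 63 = 80733.35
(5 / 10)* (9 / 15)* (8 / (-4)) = -3 / 5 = -0.60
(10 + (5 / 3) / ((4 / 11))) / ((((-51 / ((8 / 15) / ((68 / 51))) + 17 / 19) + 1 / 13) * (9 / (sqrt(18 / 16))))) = -8645 * sqrt(2) / 900072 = -0.01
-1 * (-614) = 614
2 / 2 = 1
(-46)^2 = 2116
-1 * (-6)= 6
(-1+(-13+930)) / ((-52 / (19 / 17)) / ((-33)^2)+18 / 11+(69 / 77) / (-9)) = 613.09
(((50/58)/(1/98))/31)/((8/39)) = 47775/3596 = 13.29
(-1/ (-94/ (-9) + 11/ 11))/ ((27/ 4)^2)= -16/ 8343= -0.00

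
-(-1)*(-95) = -95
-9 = -9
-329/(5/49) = -16121/5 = -3224.20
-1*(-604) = 604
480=480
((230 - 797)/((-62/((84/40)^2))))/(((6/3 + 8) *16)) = 250047/992000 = 0.25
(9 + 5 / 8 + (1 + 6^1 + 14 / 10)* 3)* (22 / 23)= 15323 / 460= 33.31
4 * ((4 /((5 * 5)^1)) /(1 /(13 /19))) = 208 /475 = 0.44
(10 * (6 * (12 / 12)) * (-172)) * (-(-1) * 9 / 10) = -9288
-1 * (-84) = 84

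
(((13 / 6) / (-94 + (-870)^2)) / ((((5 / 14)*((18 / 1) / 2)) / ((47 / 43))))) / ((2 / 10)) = 4277 / 878651766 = 0.00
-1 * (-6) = 6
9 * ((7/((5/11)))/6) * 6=693/5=138.60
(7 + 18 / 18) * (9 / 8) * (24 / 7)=216 / 7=30.86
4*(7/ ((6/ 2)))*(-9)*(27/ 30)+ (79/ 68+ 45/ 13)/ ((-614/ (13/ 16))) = -252536531/ 3340160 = -75.61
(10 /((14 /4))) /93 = 20 /651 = 0.03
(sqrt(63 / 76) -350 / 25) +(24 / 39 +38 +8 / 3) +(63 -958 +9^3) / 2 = -2173 / 39 +3* sqrt(133) / 38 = -54.81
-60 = -60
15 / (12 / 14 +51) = 35 / 121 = 0.29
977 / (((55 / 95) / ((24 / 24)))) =18563 / 11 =1687.55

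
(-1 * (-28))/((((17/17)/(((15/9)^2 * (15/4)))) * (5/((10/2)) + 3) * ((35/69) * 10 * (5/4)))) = 23/2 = 11.50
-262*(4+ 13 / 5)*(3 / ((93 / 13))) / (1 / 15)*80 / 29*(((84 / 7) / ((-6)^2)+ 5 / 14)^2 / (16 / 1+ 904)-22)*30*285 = 5718370716050850 / 1013173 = 5644022014.06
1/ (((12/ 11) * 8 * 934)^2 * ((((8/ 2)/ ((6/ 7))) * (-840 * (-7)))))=121/ 220607526666240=0.00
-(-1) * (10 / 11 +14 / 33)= 4 / 3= 1.33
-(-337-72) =409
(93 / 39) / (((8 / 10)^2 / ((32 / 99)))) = 1550 / 1287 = 1.20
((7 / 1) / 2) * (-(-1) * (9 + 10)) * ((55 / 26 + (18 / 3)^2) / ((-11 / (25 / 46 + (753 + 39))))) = -4805141971 / 26312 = -182621.69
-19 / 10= -1.90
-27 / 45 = -3 / 5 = -0.60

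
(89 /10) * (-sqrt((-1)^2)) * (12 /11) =-534 /55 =-9.71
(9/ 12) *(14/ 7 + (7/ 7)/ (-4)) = 21/ 16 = 1.31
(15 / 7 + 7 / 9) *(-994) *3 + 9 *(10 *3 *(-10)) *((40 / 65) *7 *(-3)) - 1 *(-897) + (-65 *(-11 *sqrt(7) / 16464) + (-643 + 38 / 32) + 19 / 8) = 26440.65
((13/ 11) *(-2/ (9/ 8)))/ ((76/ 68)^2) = -60112/ 35739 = -1.68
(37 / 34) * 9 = 333 / 34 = 9.79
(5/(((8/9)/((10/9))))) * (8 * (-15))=-750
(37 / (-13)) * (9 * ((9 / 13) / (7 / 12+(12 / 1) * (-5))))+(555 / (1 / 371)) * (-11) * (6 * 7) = -11462651834706 / 120497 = -95128109.70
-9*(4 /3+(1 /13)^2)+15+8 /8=667 /169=3.95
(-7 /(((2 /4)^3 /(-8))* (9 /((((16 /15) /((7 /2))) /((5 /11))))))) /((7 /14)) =45056 /675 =66.75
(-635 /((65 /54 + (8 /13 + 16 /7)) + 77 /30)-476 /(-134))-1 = -508650336 /5491253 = -92.63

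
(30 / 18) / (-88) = -5 / 264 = -0.02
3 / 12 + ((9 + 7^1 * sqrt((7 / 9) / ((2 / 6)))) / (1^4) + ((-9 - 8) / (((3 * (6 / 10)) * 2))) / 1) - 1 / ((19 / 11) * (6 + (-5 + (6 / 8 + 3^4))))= 1023523 / 226404 + 7 * sqrt(21) / 3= 15.21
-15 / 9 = -5 / 3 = -1.67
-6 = -6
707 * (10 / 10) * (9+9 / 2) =19089 / 2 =9544.50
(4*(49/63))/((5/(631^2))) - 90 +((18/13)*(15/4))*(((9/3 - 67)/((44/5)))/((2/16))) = 1591713494/6435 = 247352.52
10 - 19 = -9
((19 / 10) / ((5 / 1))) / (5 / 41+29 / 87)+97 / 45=75353 / 25200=2.99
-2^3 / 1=-8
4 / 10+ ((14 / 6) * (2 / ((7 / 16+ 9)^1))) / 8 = 1046 / 2265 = 0.46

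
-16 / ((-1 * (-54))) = -8 / 27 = -0.30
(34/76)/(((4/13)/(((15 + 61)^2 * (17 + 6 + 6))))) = 243542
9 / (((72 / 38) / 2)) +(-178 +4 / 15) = -5047 / 30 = -168.23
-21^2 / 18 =-49 / 2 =-24.50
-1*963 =-963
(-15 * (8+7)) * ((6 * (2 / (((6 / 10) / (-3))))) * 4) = 54000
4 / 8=1 / 2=0.50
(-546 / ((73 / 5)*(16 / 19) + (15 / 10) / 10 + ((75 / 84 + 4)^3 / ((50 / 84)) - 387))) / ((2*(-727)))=-0.00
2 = 2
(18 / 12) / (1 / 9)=27 / 2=13.50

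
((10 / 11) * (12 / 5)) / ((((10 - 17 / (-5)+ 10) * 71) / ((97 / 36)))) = 970 / 274131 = 0.00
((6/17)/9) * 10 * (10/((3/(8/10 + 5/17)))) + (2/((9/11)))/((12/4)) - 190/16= -601141/62424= -9.63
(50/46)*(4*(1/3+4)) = 1300/69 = 18.84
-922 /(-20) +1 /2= 233 /5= 46.60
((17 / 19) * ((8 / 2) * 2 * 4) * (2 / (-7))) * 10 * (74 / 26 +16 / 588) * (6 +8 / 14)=-144638720 / 93639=-1544.64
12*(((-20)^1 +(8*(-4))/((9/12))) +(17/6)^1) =-718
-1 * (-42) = 42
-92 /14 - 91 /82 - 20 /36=-42551 /5166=-8.24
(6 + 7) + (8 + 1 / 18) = 379 / 18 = 21.06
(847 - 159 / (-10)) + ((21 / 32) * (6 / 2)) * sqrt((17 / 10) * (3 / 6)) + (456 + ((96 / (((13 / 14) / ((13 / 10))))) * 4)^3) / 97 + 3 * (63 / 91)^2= 63 * sqrt(85) / 320 + 6568104477811 / 4098250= 1602662.58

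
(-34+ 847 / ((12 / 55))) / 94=46177 / 1128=40.94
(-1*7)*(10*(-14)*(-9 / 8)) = -2205 / 2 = -1102.50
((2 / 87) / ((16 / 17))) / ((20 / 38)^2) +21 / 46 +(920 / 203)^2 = 47960322371 / 2274736800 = 21.08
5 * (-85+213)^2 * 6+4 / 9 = 491520.44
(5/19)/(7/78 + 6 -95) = -78/26353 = -0.00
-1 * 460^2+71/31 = -6559529/31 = -211597.71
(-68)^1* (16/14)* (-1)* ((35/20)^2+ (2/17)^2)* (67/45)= 381230/1071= 355.96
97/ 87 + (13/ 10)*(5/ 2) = 1519/ 348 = 4.36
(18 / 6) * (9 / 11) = 27 / 11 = 2.45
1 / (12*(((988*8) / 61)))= 61 / 94848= 0.00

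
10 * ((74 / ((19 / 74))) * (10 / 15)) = 109520 / 57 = 1921.40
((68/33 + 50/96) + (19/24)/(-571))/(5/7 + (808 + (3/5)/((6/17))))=9074975/2850518792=0.00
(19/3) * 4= 76/3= 25.33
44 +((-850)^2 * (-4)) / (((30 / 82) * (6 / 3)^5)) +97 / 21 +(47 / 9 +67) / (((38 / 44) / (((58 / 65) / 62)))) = -18316337591 / 74214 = -246804.34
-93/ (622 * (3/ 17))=-527/ 622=-0.85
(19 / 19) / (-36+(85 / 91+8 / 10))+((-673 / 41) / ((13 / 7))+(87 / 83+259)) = 173246692324 / 689730249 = 251.18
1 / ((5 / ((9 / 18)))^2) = 1 / 100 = 0.01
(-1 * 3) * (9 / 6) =-4.50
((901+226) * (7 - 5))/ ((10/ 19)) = 21413/ 5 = 4282.60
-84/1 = -84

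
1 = 1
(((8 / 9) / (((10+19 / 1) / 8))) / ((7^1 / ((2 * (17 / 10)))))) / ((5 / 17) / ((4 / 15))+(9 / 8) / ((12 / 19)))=591872 / 14332815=0.04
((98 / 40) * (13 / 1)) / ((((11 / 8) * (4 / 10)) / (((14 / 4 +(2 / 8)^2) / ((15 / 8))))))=12103 / 110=110.03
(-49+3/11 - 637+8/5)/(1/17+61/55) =-585.77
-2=-2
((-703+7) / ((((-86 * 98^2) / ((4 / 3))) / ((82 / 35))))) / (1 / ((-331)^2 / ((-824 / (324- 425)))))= 13157070929 / 372191015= 35.35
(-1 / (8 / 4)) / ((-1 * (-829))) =-1 / 1658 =-0.00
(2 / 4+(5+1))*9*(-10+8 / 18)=-559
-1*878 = -878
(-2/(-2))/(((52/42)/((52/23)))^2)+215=115499/529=218.33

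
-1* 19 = -19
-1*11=-11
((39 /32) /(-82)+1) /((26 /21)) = 54285 /68224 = 0.80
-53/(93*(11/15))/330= -53/22506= -0.00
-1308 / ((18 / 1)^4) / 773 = -109 / 6762204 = -0.00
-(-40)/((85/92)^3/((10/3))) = 12459008/73695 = 169.06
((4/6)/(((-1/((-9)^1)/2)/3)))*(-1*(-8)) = 288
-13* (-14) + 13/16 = 2925/16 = 182.81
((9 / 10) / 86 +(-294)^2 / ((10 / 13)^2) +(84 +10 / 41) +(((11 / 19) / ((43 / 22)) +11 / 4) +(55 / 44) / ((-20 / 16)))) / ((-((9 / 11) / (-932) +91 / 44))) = -627425824139807 / 8874192725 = -70702.30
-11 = -11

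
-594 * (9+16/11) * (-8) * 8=397440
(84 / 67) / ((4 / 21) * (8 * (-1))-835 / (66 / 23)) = -38808 / 9054313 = -0.00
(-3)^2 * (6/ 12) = 9/ 2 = 4.50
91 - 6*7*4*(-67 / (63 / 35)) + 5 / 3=6346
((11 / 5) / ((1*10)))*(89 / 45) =979 / 2250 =0.44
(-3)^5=-243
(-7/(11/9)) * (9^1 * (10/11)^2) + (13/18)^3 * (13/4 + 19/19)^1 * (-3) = -490610719/10349856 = -47.40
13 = 13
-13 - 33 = -46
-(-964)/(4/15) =3615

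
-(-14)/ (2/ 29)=203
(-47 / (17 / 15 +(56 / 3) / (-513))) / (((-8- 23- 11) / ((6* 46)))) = 723330 / 2569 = 281.56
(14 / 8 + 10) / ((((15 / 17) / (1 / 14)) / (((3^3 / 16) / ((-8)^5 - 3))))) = -7191 / 146814080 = -0.00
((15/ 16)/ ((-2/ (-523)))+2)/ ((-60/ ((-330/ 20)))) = 86999/ 1280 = 67.97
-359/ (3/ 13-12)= 4667/ 153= 30.50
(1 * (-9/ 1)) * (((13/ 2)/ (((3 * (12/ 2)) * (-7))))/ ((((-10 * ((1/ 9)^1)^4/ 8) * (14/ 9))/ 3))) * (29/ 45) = -7420491/ 2450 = -3028.77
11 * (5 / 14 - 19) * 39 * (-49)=783783 / 2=391891.50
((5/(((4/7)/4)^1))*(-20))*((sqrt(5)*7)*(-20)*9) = 882000*sqrt(5) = 1972211.96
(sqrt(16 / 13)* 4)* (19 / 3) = 304* sqrt(13) / 39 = 28.10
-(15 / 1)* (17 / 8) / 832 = -255 / 6656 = -0.04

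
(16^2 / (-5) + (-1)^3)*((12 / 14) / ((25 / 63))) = -14094 / 125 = -112.75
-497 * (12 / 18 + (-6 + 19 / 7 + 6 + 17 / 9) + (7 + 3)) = -68302 / 9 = -7589.11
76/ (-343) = -76/ 343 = -0.22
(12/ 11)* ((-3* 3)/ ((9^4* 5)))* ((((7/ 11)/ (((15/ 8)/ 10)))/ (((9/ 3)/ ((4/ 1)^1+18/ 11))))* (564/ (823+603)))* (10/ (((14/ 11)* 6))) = -6016/ 6086421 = -0.00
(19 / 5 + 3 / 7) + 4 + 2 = 10.23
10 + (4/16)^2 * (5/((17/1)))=2725/272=10.02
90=90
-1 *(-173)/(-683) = -173/683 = -0.25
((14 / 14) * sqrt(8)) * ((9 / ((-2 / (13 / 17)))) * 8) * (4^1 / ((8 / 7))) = -3276 * sqrt(2) / 17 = -272.53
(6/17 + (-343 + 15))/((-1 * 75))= 1114/255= 4.37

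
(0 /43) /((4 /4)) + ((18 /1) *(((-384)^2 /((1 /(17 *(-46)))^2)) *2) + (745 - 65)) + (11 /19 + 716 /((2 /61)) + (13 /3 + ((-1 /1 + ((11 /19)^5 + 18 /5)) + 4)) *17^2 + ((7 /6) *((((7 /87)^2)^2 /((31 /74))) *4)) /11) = 2355424089335470295341803067544 /725588938402763985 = 3246223811681.11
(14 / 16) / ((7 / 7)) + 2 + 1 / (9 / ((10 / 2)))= 247 / 72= 3.43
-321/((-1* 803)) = 321/803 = 0.40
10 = 10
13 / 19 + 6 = 127 / 19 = 6.68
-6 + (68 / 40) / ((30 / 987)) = 4993 / 100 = 49.93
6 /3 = 2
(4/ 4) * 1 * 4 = 4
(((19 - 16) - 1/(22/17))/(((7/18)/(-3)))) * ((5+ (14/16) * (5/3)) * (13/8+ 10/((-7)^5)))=-304683345/1690304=-180.25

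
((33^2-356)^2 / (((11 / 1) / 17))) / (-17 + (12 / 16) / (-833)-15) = -30434198116 / 1172897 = -25947.89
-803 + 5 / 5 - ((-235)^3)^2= -168425239516427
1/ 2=0.50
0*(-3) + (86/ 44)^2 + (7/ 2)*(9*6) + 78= 131077/ 484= 270.82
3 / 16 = 0.19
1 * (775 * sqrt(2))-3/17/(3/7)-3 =-58/17+775 * sqrt(2) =1092.60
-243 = -243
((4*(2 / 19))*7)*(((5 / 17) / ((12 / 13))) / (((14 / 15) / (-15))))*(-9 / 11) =12.35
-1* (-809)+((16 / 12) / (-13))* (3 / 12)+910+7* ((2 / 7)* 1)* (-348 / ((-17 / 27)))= 1872568 / 663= 2824.39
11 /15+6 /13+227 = 228.19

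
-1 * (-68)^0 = -1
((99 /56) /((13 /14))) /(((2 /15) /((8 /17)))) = 1485 /221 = 6.72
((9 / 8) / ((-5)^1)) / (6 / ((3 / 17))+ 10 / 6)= -27 / 4280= -0.01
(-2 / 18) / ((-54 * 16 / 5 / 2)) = 0.00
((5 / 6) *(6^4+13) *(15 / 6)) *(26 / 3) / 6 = 425425 / 108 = 3939.12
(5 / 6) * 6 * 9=45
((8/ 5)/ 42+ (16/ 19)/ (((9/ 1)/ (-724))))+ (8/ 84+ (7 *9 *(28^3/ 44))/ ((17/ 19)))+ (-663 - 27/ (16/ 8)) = 10995278711/ 319770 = 34384.96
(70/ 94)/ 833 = 5/ 5593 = 0.00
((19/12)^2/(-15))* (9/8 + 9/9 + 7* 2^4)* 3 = -329593/5760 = -57.22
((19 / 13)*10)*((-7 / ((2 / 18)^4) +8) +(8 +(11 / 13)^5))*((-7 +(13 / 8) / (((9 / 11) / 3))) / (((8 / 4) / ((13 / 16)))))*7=738005911125 / 371293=1987664.49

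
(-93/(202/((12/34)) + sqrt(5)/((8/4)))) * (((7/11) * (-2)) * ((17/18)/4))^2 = -753747547/51367306716 + 438991 * sqrt(5)/34244871144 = -0.01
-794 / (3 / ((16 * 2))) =-25408 / 3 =-8469.33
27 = 27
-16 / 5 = -3.20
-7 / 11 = -0.64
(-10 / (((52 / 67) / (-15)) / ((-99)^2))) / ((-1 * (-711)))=5472225 / 2054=2664.18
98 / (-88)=-49 / 44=-1.11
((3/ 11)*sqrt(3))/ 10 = 3*sqrt(3)/ 110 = 0.05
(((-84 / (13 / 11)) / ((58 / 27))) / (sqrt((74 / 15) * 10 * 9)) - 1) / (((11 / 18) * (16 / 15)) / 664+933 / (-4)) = 44820 / 10454221+93180780 * sqrt(111) / 145825928729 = 0.01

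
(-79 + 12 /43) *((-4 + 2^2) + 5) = -16925 /43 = -393.60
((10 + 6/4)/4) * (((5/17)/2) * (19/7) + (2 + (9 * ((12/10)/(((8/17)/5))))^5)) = 55761984985444459/974848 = 57200696914.23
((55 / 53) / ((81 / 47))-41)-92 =-132.40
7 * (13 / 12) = 91 / 12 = 7.58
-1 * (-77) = 77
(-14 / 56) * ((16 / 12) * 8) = -8 / 3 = -2.67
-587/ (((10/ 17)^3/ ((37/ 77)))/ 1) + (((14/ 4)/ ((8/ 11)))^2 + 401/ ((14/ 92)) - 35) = 3049244321/ 2464000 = 1237.52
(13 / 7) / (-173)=-13 / 1211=-0.01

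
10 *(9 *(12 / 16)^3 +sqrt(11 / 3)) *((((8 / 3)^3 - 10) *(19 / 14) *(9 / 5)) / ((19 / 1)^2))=242 *sqrt(33) / 1197 +9801 / 4256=3.46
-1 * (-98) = 98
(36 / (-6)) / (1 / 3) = -18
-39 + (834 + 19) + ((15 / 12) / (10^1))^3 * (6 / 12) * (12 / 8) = 1667075 / 2048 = 814.00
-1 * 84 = -84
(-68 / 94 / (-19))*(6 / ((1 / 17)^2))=58956 / 893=66.02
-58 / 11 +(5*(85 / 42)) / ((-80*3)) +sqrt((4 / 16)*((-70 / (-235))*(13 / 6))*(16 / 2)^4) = 20.39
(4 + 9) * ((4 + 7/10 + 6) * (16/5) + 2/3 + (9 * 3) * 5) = 165659/75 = 2208.79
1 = 1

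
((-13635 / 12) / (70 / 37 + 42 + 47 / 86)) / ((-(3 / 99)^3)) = 259863861015 / 282806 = 918876.76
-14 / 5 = -2.80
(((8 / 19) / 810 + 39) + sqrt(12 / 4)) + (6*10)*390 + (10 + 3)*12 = sqrt(3) + 181563529 / 7695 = 23596.73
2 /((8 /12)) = 3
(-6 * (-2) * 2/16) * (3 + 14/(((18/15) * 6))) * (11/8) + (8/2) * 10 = 4819/96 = 50.20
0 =0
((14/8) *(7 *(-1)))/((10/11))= -539/40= -13.48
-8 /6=-4 /3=-1.33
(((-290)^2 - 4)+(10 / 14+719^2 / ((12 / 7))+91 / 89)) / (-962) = -400.89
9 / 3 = 3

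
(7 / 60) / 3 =7 / 180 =0.04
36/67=0.54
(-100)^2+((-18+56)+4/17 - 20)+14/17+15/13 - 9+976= 2428174/221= 10987.21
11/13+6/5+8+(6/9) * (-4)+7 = 2804/195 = 14.38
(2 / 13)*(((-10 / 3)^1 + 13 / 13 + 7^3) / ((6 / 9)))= 1022 / 13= 78.62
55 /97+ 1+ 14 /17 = 3942 /1649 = 2.39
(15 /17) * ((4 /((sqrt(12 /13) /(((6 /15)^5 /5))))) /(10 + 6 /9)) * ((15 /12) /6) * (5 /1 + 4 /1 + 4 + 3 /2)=29 * sqrt(39) /85000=0.00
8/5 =1.60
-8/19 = -0.42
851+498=1349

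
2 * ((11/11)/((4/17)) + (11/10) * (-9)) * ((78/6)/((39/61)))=-6893/30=-229.77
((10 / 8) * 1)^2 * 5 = 125 / 16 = 7.81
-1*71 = -71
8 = 8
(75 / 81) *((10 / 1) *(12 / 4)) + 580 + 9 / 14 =76661 / 126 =608.42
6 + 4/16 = 25/4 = 6.25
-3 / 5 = -0.60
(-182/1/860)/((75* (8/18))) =-273/43000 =-0.01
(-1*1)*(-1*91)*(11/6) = 1001/6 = 166.83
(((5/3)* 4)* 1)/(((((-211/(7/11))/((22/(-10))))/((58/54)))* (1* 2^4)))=203/68364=0.00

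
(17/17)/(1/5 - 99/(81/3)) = -15/52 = -0.29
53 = 53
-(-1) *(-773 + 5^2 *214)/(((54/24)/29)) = 530932/9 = 58992.44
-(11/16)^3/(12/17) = -22627/49152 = -0.46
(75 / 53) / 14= 75 / 742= 0.10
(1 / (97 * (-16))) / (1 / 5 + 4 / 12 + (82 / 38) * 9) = -285 / 8826224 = -0.00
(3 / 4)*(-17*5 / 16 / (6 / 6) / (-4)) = 255 / 256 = 1.00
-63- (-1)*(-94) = -157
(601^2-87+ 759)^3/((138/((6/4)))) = 515087149457017.58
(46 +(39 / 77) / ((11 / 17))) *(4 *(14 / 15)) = 63400 / 363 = 174.66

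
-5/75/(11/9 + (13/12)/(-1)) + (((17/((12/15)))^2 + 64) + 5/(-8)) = 205783/400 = 514.46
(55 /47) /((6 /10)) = 275 /141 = 1.95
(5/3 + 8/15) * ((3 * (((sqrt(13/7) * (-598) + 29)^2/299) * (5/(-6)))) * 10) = -113623.08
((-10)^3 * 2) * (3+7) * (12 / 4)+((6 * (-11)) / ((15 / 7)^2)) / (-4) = -8999461 / 150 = -59996.41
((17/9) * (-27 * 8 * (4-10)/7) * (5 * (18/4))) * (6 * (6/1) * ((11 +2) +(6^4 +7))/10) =37278144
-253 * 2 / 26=-19.46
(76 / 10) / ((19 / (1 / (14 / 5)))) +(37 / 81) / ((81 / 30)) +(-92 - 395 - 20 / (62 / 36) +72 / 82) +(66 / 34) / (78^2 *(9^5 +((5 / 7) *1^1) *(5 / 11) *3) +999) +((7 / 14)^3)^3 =-28770743325607058787127 / 57839840437389857280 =-497.42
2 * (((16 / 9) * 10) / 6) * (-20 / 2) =-1600 / 27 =-59.26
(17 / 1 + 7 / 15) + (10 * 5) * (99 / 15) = 5212 / 15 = 347.47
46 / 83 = 0.55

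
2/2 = 1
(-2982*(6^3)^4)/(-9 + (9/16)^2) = 184637580115968/247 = 747520567271.13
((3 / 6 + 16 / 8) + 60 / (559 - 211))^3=3723875 / 195112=19.09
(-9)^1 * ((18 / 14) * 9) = -729 / 7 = -104.14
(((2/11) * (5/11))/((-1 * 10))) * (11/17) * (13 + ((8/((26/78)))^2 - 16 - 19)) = -554/187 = -2.96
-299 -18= -317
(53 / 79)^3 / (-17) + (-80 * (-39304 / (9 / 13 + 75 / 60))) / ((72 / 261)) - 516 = 4967411035098675 / 846547963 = 5867843.59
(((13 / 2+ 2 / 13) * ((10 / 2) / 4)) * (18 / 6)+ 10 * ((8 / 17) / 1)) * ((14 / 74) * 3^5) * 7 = 624343545 / 65416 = 9544.20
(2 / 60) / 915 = 1 / 27450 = 0.00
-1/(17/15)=-15/17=-0.88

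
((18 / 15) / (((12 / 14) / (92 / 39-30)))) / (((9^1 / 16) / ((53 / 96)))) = -199969 / 5265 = -37.98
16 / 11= 1.45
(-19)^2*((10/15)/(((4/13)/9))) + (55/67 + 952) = 1070971/134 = 7992.32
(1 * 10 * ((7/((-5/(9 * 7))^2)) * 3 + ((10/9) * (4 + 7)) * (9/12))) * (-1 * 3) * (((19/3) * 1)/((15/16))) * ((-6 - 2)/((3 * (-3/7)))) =-4215806.55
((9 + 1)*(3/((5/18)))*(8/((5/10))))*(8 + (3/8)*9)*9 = 176904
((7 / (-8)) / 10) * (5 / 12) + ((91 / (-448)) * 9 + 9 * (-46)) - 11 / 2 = -40451 / 96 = -421.36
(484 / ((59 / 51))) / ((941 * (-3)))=-8228 / 55519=-0.15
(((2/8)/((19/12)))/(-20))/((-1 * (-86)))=-3/32680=-0.00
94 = 94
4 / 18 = 2 / 9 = 0.22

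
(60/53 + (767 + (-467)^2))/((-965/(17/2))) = -98595138/51145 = -1927.76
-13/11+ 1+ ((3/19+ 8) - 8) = -5/209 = -0.02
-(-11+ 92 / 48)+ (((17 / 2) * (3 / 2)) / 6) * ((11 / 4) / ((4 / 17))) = 13025 / 384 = 33.92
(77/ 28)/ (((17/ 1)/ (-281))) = -3091/ 68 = -45.46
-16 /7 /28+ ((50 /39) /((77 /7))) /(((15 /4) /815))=1592252 /63063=25.25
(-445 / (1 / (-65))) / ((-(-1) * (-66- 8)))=-28925 / 74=-390.88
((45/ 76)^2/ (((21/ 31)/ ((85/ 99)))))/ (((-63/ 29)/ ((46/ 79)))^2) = 29307062875/ 918061859484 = 0.03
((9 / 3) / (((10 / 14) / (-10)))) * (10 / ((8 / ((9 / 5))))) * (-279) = 52731 / 2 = 26365.50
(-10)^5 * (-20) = 2000000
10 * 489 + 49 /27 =4891.81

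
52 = 52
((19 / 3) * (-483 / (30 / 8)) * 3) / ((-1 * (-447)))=-12236 / 2235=-5.47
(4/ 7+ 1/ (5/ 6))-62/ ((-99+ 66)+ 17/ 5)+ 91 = 245703/ 2590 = 94.87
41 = 41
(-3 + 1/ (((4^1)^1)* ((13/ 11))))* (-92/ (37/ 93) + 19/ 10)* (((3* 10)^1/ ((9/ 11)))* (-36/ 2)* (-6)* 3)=3654366705/ 481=7597435.98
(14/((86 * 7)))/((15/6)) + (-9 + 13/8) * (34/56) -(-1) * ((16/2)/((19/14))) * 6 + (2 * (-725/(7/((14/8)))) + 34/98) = -2121768321/6405280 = -331.25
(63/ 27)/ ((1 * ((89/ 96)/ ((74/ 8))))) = 2072/ 89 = 23.28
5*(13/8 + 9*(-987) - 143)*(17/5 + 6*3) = -965608.12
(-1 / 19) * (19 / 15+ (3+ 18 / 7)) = -718 / 1995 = -0.36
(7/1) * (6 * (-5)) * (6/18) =-70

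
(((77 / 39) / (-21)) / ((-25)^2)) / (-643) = 0.00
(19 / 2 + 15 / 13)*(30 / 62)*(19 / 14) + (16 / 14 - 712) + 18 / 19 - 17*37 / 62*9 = -170277599 / 214396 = -794.22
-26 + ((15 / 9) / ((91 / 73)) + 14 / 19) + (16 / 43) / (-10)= -26724071 / 1115205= -23.96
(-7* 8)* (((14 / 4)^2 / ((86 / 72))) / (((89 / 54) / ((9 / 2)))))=-6001128 / 3827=-1568.10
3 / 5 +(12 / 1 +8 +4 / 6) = 319 / 15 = 21.27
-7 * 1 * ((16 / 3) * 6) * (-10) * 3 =6720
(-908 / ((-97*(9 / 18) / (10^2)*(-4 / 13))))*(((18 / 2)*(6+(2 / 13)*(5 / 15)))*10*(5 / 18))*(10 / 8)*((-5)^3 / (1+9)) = 4185312500 / 291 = 14382517.18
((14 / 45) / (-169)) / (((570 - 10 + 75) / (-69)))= 322 / 1609725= 0.00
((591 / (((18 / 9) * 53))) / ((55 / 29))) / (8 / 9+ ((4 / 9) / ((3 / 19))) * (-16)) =-462753 / 6949360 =-0.07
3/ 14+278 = 3895/ 14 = 278.21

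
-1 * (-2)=2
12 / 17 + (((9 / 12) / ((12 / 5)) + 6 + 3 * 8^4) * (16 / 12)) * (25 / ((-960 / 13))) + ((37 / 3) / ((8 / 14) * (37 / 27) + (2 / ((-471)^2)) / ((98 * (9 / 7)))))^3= -245760215771128379659195679 / 149687046706711423027968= -1641.83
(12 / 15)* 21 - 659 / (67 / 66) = -632.36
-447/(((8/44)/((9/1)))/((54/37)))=-1194831/37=-32292.73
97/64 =1.52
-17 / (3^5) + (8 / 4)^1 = 469 / 243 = 1.93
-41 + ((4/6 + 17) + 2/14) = -487/21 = -23.19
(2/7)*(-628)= -179.43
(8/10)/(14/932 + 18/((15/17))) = 1864/47567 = 0.04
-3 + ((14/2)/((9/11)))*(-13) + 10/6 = -1013/9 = -112.56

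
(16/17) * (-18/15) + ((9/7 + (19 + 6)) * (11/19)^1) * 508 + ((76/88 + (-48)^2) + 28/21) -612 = 7031405617/746130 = 9423.83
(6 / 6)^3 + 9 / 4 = 3.25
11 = 11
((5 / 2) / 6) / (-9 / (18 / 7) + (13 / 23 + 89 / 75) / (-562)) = -807875 / 6792194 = -0.12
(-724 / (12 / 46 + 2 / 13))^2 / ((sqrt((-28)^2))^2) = 3887.41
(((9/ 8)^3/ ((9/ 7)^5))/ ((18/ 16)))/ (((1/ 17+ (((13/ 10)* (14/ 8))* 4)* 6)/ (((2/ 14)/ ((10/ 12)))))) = 0.00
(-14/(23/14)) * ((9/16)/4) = -441/368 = -1.20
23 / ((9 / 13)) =299 / 9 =33.22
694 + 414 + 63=1171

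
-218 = -218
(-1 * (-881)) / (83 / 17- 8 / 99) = 1482723 / 8081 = 183.48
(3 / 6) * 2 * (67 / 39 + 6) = 301 / 39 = 7.72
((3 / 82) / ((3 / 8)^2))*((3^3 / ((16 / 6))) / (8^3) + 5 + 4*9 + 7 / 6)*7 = 3628709 / 47232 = 76.83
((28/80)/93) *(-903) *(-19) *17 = 680561/620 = 1097.68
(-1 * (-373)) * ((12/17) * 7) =31332/17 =1843.06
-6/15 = -2/5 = -0.40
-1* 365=-365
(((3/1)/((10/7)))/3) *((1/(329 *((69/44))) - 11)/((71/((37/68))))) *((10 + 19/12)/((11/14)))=-817114697/939432240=-0.87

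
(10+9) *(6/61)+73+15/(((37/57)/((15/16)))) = 3485989/36112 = 96.53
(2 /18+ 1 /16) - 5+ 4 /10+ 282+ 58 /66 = 278.45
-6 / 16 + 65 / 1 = 517 / 8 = 64.62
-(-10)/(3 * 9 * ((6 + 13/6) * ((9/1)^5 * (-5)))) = -4/26040609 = -0.00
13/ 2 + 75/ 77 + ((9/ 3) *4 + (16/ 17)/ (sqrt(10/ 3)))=8 *sqrt(30)/ 85 + 2999/ 154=19.99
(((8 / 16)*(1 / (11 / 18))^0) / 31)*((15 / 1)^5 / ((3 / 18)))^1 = 2278125 / 31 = 73487.90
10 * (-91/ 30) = -91/ 3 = -30.33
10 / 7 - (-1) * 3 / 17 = 191 / 119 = 1.61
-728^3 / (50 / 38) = -7330738688 / 25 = -293229547.52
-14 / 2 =-7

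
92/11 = 8.36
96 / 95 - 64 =-5984 / 95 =-62.99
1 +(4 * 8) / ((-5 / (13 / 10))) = -183 / 25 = -7.32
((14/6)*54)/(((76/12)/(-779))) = -15498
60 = 60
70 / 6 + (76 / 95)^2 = 923 / 75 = 12.31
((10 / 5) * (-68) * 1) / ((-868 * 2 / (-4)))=-68 / 217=-0.31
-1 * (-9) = 9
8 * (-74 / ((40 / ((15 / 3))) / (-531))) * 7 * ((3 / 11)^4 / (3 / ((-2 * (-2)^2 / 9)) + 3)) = -59412528 / 14641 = -4057.96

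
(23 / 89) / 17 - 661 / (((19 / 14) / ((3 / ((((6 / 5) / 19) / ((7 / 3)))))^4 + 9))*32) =-1369068047502388507 / 596097792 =-2296717192.84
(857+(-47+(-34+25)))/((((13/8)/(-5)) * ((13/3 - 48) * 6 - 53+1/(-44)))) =1409760/180193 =7.82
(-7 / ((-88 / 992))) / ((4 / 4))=868 / 11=78.91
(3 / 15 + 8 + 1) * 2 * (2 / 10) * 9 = 33.12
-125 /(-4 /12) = 375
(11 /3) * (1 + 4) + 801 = 2458 /3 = 819.33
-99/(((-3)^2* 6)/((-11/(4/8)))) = 121/3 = 40.33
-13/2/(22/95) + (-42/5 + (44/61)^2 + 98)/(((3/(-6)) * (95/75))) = -529958897/3110756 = -170.36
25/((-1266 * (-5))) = 5/1266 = 0.00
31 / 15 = 2.07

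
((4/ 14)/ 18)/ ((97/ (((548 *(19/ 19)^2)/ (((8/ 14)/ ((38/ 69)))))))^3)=2.56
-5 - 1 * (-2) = -3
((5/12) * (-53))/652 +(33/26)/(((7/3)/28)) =1545707/101712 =15.20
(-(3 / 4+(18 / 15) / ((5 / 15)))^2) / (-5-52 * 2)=7569 / 43600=0.17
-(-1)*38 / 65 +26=1728 / 65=26.58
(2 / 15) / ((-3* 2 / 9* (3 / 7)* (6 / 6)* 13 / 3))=-0.11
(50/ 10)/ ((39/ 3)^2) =5/ 169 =0.03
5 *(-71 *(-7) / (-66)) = -2485 / 66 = -37.65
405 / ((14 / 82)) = 16605 / 7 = 2372.14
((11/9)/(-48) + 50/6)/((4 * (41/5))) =17945/70848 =0.25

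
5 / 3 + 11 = 12.67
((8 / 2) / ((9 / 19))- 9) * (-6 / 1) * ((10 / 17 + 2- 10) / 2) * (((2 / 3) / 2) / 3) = -70 / 51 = -1.37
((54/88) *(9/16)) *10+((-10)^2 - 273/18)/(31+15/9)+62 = 1173703/17248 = 68.05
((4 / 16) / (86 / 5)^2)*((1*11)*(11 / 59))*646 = 977075 / 872728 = 1.12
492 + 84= 576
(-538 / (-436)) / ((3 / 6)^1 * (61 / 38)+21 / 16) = 40888 / 70087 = 0.58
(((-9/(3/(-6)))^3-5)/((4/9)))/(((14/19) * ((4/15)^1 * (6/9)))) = 44838765/448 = 100086.53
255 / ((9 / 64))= 5440 / 3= 1813.33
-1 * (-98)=98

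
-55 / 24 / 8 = -55 / 192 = -0.29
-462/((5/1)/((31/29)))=-14322/145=-98.77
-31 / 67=-0.46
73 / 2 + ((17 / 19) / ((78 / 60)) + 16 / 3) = 63017 / 1482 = 42.52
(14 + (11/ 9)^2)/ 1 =1255/ 81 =15.49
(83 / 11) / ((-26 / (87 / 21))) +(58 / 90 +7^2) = 4364153 / 90090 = 48.44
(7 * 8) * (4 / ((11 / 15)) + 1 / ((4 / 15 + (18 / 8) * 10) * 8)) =2297190 / 7513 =305.76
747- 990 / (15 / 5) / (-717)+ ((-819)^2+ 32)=160498170 / 239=671540.46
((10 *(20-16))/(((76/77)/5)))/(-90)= -385/171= -2.25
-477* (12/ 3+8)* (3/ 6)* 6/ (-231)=5724/ 77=74.34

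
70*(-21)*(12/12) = -1470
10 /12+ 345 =345.83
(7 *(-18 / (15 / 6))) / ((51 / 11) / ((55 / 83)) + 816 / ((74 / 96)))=-376068 / 7951087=-0.05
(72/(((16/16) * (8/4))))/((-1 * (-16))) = 9/4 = 2.25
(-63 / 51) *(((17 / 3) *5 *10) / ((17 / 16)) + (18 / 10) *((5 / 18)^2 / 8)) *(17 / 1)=-537635 / 96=-5600.36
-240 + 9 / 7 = -1671 / 7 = -238.71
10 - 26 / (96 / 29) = 103 / 48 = 2.15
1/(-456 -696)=-1/1152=-0.00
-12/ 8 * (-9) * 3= 81/ 2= 40.50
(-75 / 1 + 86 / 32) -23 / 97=-112597 / 1552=-72.55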